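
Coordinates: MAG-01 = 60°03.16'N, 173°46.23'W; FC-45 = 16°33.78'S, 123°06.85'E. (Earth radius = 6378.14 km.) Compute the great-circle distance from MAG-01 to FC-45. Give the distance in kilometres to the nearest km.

10214 km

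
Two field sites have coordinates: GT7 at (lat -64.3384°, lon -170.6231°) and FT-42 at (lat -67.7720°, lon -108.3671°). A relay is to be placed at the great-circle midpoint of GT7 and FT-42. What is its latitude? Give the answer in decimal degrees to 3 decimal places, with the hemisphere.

Bx = cos φ₂ cos Δλ = 0.176104,  By = cos φ₂ sin Δλ = 0.334803
φₘ = atan2(sin φ₁ + sin φ₂, √((cos φ₁ + Bx)² + By²)) = -69.17068°
λₘ = λ₁ + atan2(By, cos φ₁ + Bx) = -141.82921°

69.171°S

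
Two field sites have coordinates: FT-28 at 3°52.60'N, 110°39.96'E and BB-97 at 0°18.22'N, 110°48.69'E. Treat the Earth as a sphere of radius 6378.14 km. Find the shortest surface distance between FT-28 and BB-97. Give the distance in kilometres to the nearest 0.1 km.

FT-28: φ = +3.87667°, λ = +110.66600°
BB-97: φ = +0.30367°, λ = +110.81150°
Δφ = -3.5730°,  Δλ = 0.1455°
a = sin²(Δφ/2) + cos φ₁ cos φ₂ sin²(Δλ/2) = 0.000974
c = 2·arcsin(√a) = 0.062412 rad = 3.5760°
d = R·c = 6378.14 × 0.062412 = 398.1 km

398.1 km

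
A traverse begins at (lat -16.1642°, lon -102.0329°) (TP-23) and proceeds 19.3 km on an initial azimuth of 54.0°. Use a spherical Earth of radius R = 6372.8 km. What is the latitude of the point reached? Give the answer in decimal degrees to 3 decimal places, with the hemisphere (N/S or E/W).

δ = d/R = 19.3/6372.8 = 0.003028 rad
φ₂ = arcsin(sin φ₁ cos δ + cos φ₁ sin δ cos θ)
   = arcsin(-0.27839·1.00000 + 0.96047·0.00303·0.58779) = -16.06216°
λ₂ = λ₁ + atan2(sin θ sin δ cos φ₁, cos δ − sin φ₁ sin φ₂) = -101.88682°

16.062°S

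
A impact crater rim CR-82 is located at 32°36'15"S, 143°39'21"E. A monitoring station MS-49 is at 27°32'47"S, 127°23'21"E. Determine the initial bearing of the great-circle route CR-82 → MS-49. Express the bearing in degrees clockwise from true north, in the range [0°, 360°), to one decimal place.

285.5°

CR-82: φ = -32.60417°, λ = +143.65583°
MS-49: φ = -27.54639°, λ = +127.38917°
Δλ = -16.2667°
y = sin Δλ · cos φ₂ = -0.248354
x = cos φ₁ sin φ₂ − sin φ₁ cos φ₂ cos Δλ = 0.069035
θ = atan2(y, x) = -74.4656° → 285.5344° (mod 360°)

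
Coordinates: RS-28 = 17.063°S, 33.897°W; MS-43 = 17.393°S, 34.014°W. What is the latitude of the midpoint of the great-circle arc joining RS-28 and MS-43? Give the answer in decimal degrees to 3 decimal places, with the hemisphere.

Bx = cos φ₂ cos Δλ = 0.954275,  By = cos φ₂ sin Δλ = -0.001949
φₘ = atan2(sin φ₁ + sin φ₂, √((cos φ₁ + Bx)² + By²)) = -17.22801°
λₘ = λ₁ + atan2(By, cos φ₁ + Bx) = -33.95545°

17.228°S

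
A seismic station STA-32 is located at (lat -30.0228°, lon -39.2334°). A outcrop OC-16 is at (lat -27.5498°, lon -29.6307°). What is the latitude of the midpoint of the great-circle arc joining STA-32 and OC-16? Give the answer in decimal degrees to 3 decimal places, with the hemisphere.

Bx = cos φ₂ cos Δλ = 0.874186,  By = cos φ₂ sin Δλ = 0.147900
φₘ = atan2(sin φ₁ + sin φ₂, √((cos φ₁ + Bx)² + By²)) = -28.87137°
λₘ = λ₁ + atan2(By, cos φ₁ + Bx) = -34.37498°

28.871°S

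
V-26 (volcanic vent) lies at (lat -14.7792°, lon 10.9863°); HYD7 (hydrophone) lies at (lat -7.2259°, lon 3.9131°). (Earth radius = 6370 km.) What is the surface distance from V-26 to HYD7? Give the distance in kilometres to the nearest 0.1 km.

1140.2 km

Δφ = 7.5533°,  Δλ = -7.0732°
a = sin²(Δφ/2) + cos φ₁ cos φ₂ sin²(Δλ/2) = 0.007989
c = 2·arcsin(√a) = 0.178996 rad = 10.2557°
d = R·c = 6370 × 0.178996 = 1140.2 km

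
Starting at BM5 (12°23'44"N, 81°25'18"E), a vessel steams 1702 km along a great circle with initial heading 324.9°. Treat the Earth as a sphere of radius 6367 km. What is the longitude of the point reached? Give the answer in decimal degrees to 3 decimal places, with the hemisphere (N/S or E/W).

BM5: φ = +12.39556°, λ = +81.42167°
δ = d/R = 1702/6367 = 0.267316 rad
φ₂ = arcsin(sin φ₁ cos δ + cos φ₁ sin δ cos θ)
   = arcsin(0.21466·0.96448 + 0.97669·0.26414·0.81815) = 24.71512°
λ₂ = λ₁ + atan2(sin θ sin δ cos φ₁, cos δ − sin φ₁ sin φ₂) = 71.79662°

71.797°E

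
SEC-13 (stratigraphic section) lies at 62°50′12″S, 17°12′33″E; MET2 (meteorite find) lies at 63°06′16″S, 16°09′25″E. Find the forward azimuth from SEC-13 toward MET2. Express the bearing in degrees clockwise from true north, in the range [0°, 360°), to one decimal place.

240.3°

SEC-13: φ = -62.83667°, λ = +17.20917°
MET2: φ = -63.10444°, λ = +16.15694°
Δλ = -1.0522°
y = sin Δλ · cos φ₂ = -0.008307
x = cos φ₁ sin φ₂ − sin φ₁ cos φ₂ cos Δλ = -0.004741
θ = atan2(y, x) = -119.7165° → 240.2835° (mod 360°)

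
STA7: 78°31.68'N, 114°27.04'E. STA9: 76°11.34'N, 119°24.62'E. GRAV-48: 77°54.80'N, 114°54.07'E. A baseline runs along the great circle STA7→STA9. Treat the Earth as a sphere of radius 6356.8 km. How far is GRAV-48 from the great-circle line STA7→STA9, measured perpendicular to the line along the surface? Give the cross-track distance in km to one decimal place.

22.0 km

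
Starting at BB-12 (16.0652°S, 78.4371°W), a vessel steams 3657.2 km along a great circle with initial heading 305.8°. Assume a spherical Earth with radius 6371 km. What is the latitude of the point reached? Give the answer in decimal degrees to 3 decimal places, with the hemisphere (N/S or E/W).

4.179°N

δ = d/R = 3657.2/6371 = 0.574039 rad
φ₂ = arcsin(sin φ₁ cos δ + cos φ₁ sin δ cos θ)
   = arcsin(-0.27673·0.83971 + 0.96095·0.54303·0.58496) = 4.17874°
λ₂ = λ₁ + atan2(sin θ sin δ cos φ₁, cos δ − sin φ₁ sin φ₂) = -104.64338°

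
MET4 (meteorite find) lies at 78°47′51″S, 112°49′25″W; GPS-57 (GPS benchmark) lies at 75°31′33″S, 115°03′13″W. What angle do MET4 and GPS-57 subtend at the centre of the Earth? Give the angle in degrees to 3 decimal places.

3.308°

MET4: φ = -78.79750°, λ = -112.82361°
GPS-57: φ = -75.52583°, λ = -115.05361°
Δφ = 3.2717°,  Δλ = -2.2300°
a = sin²(Δφ/2) + cos φ₁ cos φ₂ sin²(Δλ/2) = 0.000833
c = 2·arcsin(√a) = 0.057742 rad = 3.3084°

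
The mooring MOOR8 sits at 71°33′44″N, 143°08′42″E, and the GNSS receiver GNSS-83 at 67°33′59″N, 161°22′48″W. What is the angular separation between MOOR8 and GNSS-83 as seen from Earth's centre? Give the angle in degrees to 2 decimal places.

19.04°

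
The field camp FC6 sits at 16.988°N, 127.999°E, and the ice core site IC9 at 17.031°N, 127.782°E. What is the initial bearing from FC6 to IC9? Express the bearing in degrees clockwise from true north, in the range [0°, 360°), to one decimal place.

Δλ = -0.2170°
y = sin Δλ · cos φ₂ = -0.003621
x = cos φ₁ sin φ₂ − sin φ₁ cos φ₂ cos Δλ = 0.000752
θ = atan2(y, x) = -78.2611° → 281.7389° (mod 360°)

281.7°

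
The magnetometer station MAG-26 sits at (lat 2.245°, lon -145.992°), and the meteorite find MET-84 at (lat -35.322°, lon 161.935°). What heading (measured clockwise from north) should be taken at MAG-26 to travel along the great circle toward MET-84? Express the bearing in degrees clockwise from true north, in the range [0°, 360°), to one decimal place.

Δλ = -52.0730°
y = sin Δλ · cos φ₂ = -0.643590
x = cos φ₁ sin φ₂ − sin φ₁ cos φ₂ cos Δλ = -0.597373
θ = atan2(y, x) = -132.8671° → 227.1329° (mod 360°)

227.1°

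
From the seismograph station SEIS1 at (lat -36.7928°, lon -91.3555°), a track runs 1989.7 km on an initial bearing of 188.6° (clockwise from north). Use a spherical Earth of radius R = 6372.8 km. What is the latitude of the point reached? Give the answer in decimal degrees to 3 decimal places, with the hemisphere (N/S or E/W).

54.408°S

δ = d/R = 1989.7/6372.8 = 0.312218 rad
φ₂ = arcsin(sin φ₁ cos δ + cos φ₁ sin δ cos θ)
   = arcsin(-0.59892·0.95165 + 0.80081·0.30717·-0.98876) = -54.40836°
λ₂ = λ₁ + atan2(sin θ sin δ cos φ₁, cos δ − sin φ₁ sin φ₂) = -95.88208°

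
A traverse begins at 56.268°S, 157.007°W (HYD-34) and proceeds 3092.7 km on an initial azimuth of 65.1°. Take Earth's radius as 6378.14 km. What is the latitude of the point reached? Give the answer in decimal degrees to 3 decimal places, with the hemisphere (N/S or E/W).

38.814°S

δ = d/R = 3092.7/6378.14 = 0.484891 rad
φ₂ = arcsin(sin φ₁ cos δ + cos φ₁ sin δ cos θ)
   = arcsin(-0.83164·0.88473 + 0.55531·0.46611·0.42104) = -38.81427°
λ₂ = λ₁ + atan2(sin θ sin δ cos φ₁, cos δ − sin φ₁ sin φ₂) = -124.14622°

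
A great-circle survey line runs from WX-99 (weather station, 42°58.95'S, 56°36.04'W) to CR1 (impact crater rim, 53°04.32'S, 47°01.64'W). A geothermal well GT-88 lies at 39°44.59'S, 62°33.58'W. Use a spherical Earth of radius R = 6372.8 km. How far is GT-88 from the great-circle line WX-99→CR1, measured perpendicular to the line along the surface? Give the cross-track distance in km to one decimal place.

280.0 km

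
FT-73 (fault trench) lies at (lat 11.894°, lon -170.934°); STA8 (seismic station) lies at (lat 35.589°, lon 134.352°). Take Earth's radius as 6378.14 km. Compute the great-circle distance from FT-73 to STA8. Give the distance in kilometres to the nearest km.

Δφ = 23.6950°,  Δλ = -54.7140°
a = sin²(Δφ/2) + cos φ₁ cos φ₂ sin²(Δλ/2) = 0.210191
c = 2·arcsin(√a) = 0.952537 rad = 54.5763°
d = R·c = 6378.14 × 0.952537 = 6075.4 km

6075 km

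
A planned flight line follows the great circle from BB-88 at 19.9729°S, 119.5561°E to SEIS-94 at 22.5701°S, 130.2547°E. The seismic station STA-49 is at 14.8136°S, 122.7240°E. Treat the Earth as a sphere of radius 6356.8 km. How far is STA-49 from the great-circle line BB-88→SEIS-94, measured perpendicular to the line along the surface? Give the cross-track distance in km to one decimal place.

642.6 km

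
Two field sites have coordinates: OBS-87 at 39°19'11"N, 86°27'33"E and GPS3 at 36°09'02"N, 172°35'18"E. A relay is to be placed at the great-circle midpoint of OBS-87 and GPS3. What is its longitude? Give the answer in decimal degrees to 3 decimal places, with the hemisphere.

130.670°E

OBS-87: φ = +39.31972°, λ = +86.45917°
GPS3: φ = +36.15056°, λ = +172.58833°
Bx = cos φ₂ cos Δλ = 0.054510,  By = cos φ₂ sin Δλ = 0.805628
φₘ = atan2(sin φ₁ + sin φ₂, √((cos φ₁ + Bx)² + By²)) = 46.64223°
λₘ = λ₁ + atan2(By, cos φ₁ + Bx) = 130.66998°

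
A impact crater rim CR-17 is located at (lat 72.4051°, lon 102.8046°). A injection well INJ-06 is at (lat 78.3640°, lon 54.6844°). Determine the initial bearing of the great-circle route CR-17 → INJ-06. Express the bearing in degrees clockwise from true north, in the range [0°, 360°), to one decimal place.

318.2°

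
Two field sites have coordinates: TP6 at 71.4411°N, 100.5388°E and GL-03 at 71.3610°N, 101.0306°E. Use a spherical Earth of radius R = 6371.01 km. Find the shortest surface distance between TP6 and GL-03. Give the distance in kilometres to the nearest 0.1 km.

Δφ = -0.0801°,  Δλ = 0.4918°
a = sin²(Δφ/2) + cos φ₁ cos φ₂ sin²(Δλ/2) = 0.000002
c = 2·arcsin(√a) = 0.003074 rad = 0.1761°
d = R·c = 6371.01 × 0.003074 = 19.6 km

19.6 km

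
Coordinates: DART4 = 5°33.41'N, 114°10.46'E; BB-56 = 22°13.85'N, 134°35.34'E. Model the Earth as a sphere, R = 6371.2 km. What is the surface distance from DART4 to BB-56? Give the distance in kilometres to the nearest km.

DART4: φ = +5.55683°, λ = +114.17433°
BB-56: φ = +22.23083°, λ = +134.58900°
Δφ = 16.6740°,  Δλ = 20.4147°
a = sin²(Δφ/2) + cos φ₁ cos φ₂ sin²(Δλ/2) = 0.049956
c = 2·arcsin(√a) = 0.450826 rad = 25.8304°
d = R·c = 6371.2 × 0.450826 = 2872.3 km

2872 km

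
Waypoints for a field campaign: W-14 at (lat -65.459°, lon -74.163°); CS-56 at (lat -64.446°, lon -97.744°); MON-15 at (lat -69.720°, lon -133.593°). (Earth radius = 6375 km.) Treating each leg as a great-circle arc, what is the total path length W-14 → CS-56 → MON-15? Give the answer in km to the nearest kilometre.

2741 km

W-14→CS-56: c = 0.174101 rad, d = 1109.89 km
CS-56→MON-15: c = 0.255871 rad, d = 1631.18 km
Total = 1109.89 + 1631.18 = 2741.07 km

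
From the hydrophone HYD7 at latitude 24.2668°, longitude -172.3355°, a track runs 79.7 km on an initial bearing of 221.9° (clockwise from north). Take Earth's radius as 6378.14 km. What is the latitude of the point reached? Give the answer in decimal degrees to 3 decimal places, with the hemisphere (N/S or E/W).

δ = d/R = 79.7/6378.14 = 0.012496 rad
φ₂ = arcsin(sin φ₁ cos δ + cos φ₁ sin δ cos θ)
   = arcsin(0.41099·0.99992 + 0.91164·0.01250·-0.74431) = 23.73302°
λ₂ = λ₁ + atan2(sin θ sin δ cos φ₁, cos δ − sin φ₁ sin φ₂) = -172.85780°

23.733°N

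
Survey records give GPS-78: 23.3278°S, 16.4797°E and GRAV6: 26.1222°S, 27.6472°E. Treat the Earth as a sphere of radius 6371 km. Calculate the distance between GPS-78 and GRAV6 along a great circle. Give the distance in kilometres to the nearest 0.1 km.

1169.5 km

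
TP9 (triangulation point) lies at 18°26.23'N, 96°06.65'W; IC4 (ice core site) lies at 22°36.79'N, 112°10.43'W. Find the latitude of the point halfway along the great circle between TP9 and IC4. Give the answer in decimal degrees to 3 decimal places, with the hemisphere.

TP9: φ = +18.43717°, λ = -96.11083°
IC4: φ = +22.61317°, λ = -112.17383°
Bx = cos φ₂ cos Δλ = 0.887081,  By = cos φ₂ sin Δλ = -0.255422
φₘ = atan2(sin φ₁ + sin φ₂, √((cos φ₁ + Bx)² + By²)) = 20.71127°
λₘ = λ₁ + atan2(By, cos φ₁ + Bx) = -104.03198°

20.711°N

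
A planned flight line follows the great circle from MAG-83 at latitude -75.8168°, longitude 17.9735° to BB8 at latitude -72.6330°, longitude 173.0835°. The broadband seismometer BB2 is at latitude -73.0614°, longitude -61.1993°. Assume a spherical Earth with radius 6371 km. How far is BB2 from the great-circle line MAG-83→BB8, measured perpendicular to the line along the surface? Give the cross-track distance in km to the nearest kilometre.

2088 km

δ₁₃ = central angle MAG-83→BB2 = 0.345616 rad  (haversine)
θ₁₃ = bearing MAG-83→BB2 = 237.639°,  θ₁₂ = bearing MAG-83→BB8 = 165.797°
dₓₜ = R·arcsin(sin δ₁₃ · sin(θ₁₃ − θ₁₂)) = 6371·arcsin(0.33878·sin(71.842°)) = 2088.035 km
|dₓₜ| = 2088.035 km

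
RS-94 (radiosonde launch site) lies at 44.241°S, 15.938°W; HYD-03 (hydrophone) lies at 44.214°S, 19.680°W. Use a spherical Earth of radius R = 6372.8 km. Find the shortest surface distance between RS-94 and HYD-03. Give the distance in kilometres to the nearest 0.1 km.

Δφ = 0.0270°,  Δλ = -3.7420°
a = sin²(Δφ/2) + cos φ₁ cos φ₂ sin²(Δλ/2) = 0.000547
c = 2·arcsin(√a) = 0.046798 rad = 2.6813°
d = R·c = 6372.8 × 0.046798 = 298.2 km

298.2 km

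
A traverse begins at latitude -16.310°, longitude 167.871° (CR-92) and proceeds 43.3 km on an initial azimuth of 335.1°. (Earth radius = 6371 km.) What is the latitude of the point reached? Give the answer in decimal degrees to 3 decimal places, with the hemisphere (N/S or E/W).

15.957°S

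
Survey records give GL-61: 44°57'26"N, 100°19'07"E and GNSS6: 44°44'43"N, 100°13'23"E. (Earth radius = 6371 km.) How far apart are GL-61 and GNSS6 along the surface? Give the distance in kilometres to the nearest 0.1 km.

GL-61: φ = +44.95722°, λ = +100.31861°
GNSS6: φ = +44.74528°, λ = +100.22306°
Δφ = -0.2119°,  Δλ = -0.0956°
a = sin²(Δφ/2) + cos φ₁ cos φ₂ sin²(Δλ/2) = 0.000004
c = 2·arcsin(√a) = 0.003883 rad = 0.2225°
d = R·c = 6371 × 0.003883 = 24.7 km

24.7 km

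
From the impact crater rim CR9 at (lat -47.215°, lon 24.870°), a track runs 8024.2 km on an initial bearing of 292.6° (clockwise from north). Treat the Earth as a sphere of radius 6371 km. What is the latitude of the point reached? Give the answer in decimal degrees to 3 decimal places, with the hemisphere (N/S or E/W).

1.357°N

δ = d/R = 8024.2/6371 = 1.259488 rad
φ₂ = arcsin(sin φ₁ cos δ + cos φ₁ sin δ cos θ)
   = arcsin(-0.73391·0.30630 + 0.67925·0.95193·0.38430) = 1.35727°
λ₂ = λ₁ + atan2(sin θ sin δ cos φ₁, cos δ − sin φ₁ sin φ₂) = -36.66177°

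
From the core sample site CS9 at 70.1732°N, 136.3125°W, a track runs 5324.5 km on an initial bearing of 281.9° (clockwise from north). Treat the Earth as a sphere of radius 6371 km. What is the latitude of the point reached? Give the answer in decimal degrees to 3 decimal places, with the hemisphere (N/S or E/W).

δ = d/R = 5324.5/6371 = 0.835740 rad
φ₂ = arcsin(sin φ₁ cos δ + cos φ₁ sin δ cos θ)
   = arcsin(0.94072·0.67063 + 0.33918·0.74179·0.20620) = 43.05942°
λ₂ = λ₁ + atan2(sin θ sin δ cos φ₁, cos δ − sin φ₁ sin φ₂) = 140.25518°

43.059°N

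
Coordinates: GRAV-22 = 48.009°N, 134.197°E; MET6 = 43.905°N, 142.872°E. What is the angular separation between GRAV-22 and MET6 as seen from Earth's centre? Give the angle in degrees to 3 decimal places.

7.288°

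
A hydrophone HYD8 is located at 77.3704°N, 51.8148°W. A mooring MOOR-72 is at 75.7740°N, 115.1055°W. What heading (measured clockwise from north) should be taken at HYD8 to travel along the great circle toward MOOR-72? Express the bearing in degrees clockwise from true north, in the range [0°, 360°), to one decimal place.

295.4°

Δλ = -63.2907°
y = sin Δλ · cos φ₂ = -0.219526
x = cos φ₁ sin φ₂ − sin φ₁ cos φ₂ cos Δλ = 0.104160
θ = atan2(y, x) = -64.6166° → 295.3834° (mod 360°)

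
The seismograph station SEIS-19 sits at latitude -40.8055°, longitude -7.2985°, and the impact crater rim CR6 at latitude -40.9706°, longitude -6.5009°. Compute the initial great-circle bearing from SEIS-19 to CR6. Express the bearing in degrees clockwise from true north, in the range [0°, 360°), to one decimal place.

105.6°

Δλ = 0.7976°
y = sin Δλ · cos φ₂ = 0.010510
x = cos φ₁ sin φ₂ − sin φ₁ cos φ₂ cos Δλ = -0.002929
θ = atan2(y, x) = 105.5735° → 105.5735° (mod 360°)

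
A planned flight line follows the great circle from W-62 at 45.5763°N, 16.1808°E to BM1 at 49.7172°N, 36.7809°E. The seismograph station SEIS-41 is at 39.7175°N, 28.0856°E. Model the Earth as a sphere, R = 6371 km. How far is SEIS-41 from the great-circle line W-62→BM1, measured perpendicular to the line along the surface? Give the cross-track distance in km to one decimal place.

δ₁₃ = central angle W-62→SEIS-41 = 0.183582 rad  (haversine)
θ₁₃ = bearing W-62→SEIS-41 = 119.633°,  θ₁₂ = bearing W-62→BM1 = 65.905°
dₓₜ = R·arcsin(sin δ₁₃ · sin(θ₁₃ − θ₁₂)) = 6371·arcsin(0.18255·sin(53.728°)) = 941.078 km
|dₓₜ| = 941.078 km

941.1 km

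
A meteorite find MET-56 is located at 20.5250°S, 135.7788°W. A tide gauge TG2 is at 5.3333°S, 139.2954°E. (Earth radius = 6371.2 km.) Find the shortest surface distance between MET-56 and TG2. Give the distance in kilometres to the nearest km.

Δφ = 15.1917°,  Δλ = -84.9258°
a = sin²(Δφ/2) + cos φ₁ cos φ₂ sin²(Δλ/2) = 0.442469
c = 2·arcsin(√a) = 1.455479 rad = 83.3928°
d = R·c = 6371.2 × 1.455479 = 9273.1 km

9273 km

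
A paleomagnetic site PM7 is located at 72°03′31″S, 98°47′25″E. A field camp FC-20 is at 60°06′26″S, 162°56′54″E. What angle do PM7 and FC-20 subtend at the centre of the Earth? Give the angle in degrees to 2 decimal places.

PM7: φ = -72.05861°, λ = +98.79028°
FC-20: φ = -60.10722°, λ = +162.94833°
Δφ = 11.9514°,  Δλ = 64.1581°
a = sin²(Δφ/2) + cos φ₁ cos φ₂ sin²(Δλ/2) = 0.054140
c = 2·arcsin(√a) = 0.469665 rad = 26.9098°

26.91°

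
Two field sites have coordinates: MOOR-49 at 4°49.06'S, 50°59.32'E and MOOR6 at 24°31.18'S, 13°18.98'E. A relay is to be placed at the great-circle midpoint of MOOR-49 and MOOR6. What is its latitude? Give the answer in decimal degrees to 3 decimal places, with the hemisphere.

MOOR-49: φ = -4.81767°, λ = +50.98867°
MOOR6: φ = -24.51967°, λ = +13.31633°
Bx = cos φ₂ cos Δλ = 0.720139,  By = cos φ₂ sin Δλ = -0.556031
φₘ = atan2(sin φ₁ + sin φ₂, √((cos φ₁ + Bx)² + By²)) = -15.45820°
λₘ = λ₁ + atan2(By, cos φ₁ + Bx) = 33.04085°

15.458°S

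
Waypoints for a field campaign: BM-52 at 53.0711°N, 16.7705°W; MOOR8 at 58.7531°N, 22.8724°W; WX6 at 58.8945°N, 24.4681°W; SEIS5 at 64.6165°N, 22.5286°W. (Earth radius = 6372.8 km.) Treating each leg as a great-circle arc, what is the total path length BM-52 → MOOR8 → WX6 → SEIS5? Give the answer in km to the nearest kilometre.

BM-52→MOOR8: c = 0.115642 rad, d = 736.96 km
MOOR8→WX6: c = 0.014627 rad, d = 93.21 km
WX6→SEIS5: c = 0.101132 rad, d = 644.50 km
Total = 736.96 + 93.21 + 644.50 = 1474.67 km

1475 km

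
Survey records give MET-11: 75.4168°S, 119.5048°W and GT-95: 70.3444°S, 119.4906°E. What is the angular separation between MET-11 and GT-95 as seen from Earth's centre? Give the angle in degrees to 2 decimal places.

Δφ = 5.0724°,  Δλ = -121.0046°
a = sin²(Δφ/2) + cos φ₁ cos φ₂ sin²(Δλ/2) = 0.066117
c = 2·arcsin(√a) = 0.520106 rad = 29.7999°

29.80°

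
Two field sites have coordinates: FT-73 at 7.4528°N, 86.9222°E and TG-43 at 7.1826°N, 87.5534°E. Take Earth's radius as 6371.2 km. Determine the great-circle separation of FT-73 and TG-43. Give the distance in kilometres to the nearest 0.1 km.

75.8 km

Δφ = -0.2702°,  Δλ = 0.6312°
a = sin²(Δφ/2) + cos φ₁ cos φ₂ sin²(Δλ/2) = 0.000035
c = 2·arcsin(√a) = 0.011901 rad = 0.6819°
d = R·c = 6371.2 × 0.011901 = 75.8 km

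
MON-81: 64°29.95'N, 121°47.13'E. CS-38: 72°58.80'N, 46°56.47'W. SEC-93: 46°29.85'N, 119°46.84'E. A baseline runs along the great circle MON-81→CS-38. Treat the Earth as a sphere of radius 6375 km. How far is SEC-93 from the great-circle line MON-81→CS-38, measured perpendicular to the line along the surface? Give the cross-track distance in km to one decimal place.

320.4 km

MON-81: φ = +64.49917°, λ = +121.78550°
CS-38: φ = +72.98000°, λ = -46.94117°
SEC-93: φ = +46.49750°, λ = +119.78067°
δ₁₃ = central angle MON-81→SEC-93 = 0.314775 rad  (haversine)
θ₁₃ = bearing MON-81→SEC-93 = 184.461°,  θ₁₂ = bearing MON-81→CS-38 = 355.124°
dₓₜ = R·arcsin(sin δ₁₃ · sin(θ₁₃ − θ₁₂)) = 6375·arcsin(0.30960·sin(-170.663°)) = -320.359 km
|dₓₜ| = 320.359 km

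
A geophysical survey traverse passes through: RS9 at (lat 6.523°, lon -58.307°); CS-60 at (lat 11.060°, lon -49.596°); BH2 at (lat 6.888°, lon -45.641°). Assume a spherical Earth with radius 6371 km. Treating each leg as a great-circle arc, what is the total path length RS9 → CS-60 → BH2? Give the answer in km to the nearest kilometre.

1717 km

RS9→CS-60: c = 0.169799 rad, d = 1081.79 km
CS-60→BH2: c = 0.099743 rad, d = 635.46 km
Total = 1081.79 + 635.46 = 1717.25 km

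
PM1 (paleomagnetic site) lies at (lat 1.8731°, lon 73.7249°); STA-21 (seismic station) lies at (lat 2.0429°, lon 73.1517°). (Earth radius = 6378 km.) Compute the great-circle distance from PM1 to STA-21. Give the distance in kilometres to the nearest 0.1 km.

Δφ = 0.1698°,  Δλ = -0.5732°
a = sin²(Δφ/2) + cos φ₁ cos φ₂ sin²(Δλ/2) = 0.000027
c = 2·arcsin(√a) = 0.010428 rad = 0.5975°
d = R·c = 6378 × 0.010428 = 66.5 km

66.5 km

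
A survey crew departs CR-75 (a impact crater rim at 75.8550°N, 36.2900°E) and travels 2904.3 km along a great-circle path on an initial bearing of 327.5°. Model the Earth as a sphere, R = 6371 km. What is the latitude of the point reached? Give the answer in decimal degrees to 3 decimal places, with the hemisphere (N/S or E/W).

δ = d/R = 2904.3/6371 = 0.455863 rad
φ₂ = arcsin(sin φ₁ cos δ + cos φ₁ sin δ cos θ)
   = arcsin(0.96968·0.89788 + 0.24438·0.44024·0.84339) = 74.02739°
λ₂ = λ₁ + atan2(sin θ sin δ cos φ₁, cos δ − sin φ₁ sin φ₂) = -84.43983°

74.027°N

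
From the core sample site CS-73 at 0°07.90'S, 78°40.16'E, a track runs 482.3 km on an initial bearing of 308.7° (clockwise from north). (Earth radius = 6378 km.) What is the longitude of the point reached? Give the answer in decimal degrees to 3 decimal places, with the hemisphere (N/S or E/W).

75.286°E

CS-73: φ = -0.13167°, λ = +78.66933°
δ = d/R = 482.3/6378 = 0.075619 rad
φ₂ = arcsin(sin φ₁ cos δ + cos φ₁ sin δ cos θ)
   = arcsin(-0.00230·0.99714 + 1.00000·0.07555·0.62524) = 2.57596°
λ₂ = λ₁ + atan2(sin θ sin δ cos φ₁, cos δ − sin φ₁ sin φ₂) = 75.28583°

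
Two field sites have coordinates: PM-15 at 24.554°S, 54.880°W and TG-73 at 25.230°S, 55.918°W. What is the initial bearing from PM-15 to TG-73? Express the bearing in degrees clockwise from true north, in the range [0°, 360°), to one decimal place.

234.1°

Δλ = -1.0380°
y = sin Δλ · cos φ₂ = -0.016387
x = cos φ₁ sin φ₂ − sin φ₁ cos φ₂ cos Δλ = -0.011860
θ = atan2(y, x) = -125.8939° → 234.1061° (mod 360°)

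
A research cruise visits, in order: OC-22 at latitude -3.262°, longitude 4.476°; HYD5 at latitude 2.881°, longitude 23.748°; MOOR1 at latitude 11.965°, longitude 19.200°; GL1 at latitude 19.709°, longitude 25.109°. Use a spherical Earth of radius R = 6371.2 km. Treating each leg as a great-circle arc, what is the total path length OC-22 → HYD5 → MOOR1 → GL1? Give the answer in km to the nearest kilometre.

4444 km

OC-22→HYD5: c = 0.352879 rad, d = 2248.26 km
HYD5→MOOR1: c = 0.176971 rad, d = 1127.52 km
MOOR1→GL1: c = 0.167608 rad, d = 1067.86 km
Total = 2248.26 + 1127.52 + 1067.86 = 4443.64 km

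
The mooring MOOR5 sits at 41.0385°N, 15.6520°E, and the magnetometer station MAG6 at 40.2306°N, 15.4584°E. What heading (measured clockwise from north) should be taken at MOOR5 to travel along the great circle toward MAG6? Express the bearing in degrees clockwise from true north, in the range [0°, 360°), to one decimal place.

190.4°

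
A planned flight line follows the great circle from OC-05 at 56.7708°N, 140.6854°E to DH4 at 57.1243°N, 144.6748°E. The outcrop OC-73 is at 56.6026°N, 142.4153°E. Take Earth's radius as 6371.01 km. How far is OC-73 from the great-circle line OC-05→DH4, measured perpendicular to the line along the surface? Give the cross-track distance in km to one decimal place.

37.1 km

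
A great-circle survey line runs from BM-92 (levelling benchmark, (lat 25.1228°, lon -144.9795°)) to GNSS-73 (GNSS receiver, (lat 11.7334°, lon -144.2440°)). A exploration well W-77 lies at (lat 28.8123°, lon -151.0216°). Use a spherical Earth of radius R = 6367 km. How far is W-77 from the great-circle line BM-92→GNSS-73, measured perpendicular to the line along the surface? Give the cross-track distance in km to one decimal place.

564.2 km

δ₁₃ = central angle BM-92→W-77 = 0.113900 rad  (haversine)
θ₁₃ = bearing BM-92→W-77 = 305.759°,  θ₁₂ = bearing BM-92→GNSS-73 = 176.893°
dₓₜ = R·arcsin(sin δ₁₃ · sin(θ₁₃ − θ₁₂)) = 6367·arcsin(0.11365·sin(128.866°)) = 564.172 km
|dₓₜ| = 564.172 km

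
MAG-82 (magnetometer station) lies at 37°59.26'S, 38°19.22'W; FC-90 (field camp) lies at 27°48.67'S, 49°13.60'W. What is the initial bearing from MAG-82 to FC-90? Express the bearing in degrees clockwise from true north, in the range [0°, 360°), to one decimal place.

314.9°

MAG-82: φ = -37.98767°, λ = -38.32033°
FC-90: φ = -27.81117°, λ = -49.22667°
Δλ = -10.9063°
y = sin Δλ · cos φ₂ = -0.167349
x = cos φ₁ sin φ₂ − sin φ₁ cos φ₂ cos Δλ = 0.166848
θ = atan2(y, x) = -45.0859° → 314.9141° (mod 360°)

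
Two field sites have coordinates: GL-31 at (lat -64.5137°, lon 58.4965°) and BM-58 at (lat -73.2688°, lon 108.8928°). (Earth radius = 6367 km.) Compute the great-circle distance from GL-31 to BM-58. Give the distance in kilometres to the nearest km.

2152 km

Δφ = -8.7551°,  Δλ = 50.3963°
a = sin²(Δφ/2) + cos φ₁ cos φ₂ sin²(Δλ/2) = 0.028280
c = 2·arcsin(√a) = 0.337938 rad = 19.3624°
d = R·c = 6367 × 0.337938 = 2151.7 km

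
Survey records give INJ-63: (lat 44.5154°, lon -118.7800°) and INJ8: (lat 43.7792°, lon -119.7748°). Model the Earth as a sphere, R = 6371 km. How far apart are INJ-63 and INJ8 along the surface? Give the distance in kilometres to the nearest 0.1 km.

114.0 km

Δφ = -0.7362°,  Δλ = -0.9948°
a = sin²(Δφ/2) + cos φ₁ cos φ₂ sin²(Δλ/2) = 0.000080
c = 2·arcsin(√a) = 0.017897 rad = 1.0254°
d = R·c = 6371 × 0.017897 = 114.0 km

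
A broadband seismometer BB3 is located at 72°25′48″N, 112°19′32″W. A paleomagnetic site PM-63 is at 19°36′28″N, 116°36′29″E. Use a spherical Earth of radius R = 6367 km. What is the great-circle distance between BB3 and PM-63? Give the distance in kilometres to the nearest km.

9151 km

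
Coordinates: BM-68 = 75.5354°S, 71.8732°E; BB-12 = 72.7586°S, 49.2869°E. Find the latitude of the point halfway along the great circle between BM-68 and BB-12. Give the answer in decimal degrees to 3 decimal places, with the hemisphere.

74.437°S

Bx = cos φ₂ cos Δλ = 0.273665,  By = cos φ₂ sin Δλ = -0.113839
φₘ = atan2(sin φ₁ + sin φ₂, √((cos φ₁ + Bx)² + By²)) = -74.43679°
λₘ = λ₁ + atan2(By, cos φ₁ + Bx) = 59.60360°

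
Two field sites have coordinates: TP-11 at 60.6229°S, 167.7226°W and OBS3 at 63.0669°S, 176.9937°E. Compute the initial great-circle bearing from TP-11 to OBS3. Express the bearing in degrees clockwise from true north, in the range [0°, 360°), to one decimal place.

Δλ = -15.2837°
y = sin Δλ · cos φ₂ = -0.119397
x = cos φ₁ sin φ₂ − sin φ₁ cos φ₂ cos Δλ = -0.056603
θ = atan2(y, x) = -115.3643° → 244.6357° (mod 360°)

244.6°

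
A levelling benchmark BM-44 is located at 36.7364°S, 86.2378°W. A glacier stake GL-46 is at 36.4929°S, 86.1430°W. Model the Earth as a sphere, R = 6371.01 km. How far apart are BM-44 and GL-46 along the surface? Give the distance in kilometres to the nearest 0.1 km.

Δφ = 0.2435°,  Δλ = 0.0948°
a = sin²(Δφ/2) + cos φ₁ cos φ₂ sin²(Δλ/2) = 0.000005
c = 2·arcsin(√a) = 0.004453 rad = 0.2551°
d = R·c = 6371.01 × 0.004453 = 28.4 km

28.4 km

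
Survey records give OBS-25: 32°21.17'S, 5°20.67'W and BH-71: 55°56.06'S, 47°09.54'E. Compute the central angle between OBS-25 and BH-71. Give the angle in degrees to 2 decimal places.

OBS-25: φ = -32.35283°, λ = -5.34450°
BH-71: φ = -55.93433°, λ = +47.15900°
Δφ = -23.5815°,  Δλ = 52.5035°
a = sin²(Δφ/2) + cos φ₁ cos φ₂ sin²(Δλ/2) = 0.134331
c = 2·arcsin(√a) = 0.750514 rad = 43.0013°

43.00°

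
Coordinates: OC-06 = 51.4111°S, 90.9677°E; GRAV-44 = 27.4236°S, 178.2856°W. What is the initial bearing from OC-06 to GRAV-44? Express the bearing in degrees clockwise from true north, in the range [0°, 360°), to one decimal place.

108.5°

Δλ = 90.7467°
y = sin Δλ · cos φ₂ = 0.887550
x = cos φ₁ sin φ₂ − sin φ₁ cos φ₂ cos Δλ = -0.296309
θ = atan2(y, x) = 108.4616° → 108.4616° (mod 360°)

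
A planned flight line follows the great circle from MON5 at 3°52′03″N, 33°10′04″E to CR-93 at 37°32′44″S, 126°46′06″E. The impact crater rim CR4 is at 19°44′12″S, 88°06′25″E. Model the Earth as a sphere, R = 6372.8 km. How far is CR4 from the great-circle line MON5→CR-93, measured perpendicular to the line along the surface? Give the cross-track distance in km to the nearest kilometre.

1096 km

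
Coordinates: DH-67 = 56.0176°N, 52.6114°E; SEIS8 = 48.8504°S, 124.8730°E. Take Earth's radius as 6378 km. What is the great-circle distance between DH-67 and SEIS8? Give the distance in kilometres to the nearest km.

Δφ = -104.8680°,  Δλ = 72.2616°
a = sin²(Δφ/2) + cos φ₁ cos φ₂ sin²(Δλ/2) = 0.756166
c = 2·arcsin(√a) = 2.108695 rad = 120.8193°
d = R·c = 6378 × 2.108695 = 13449.3 km

13449 km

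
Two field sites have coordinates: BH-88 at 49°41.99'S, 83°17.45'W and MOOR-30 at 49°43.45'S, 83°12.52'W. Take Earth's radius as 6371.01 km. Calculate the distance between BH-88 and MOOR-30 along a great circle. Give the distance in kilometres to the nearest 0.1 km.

6.5 km

BH-88: φ = -49.69983°, λ = -83.29083°
MOOR-30: φ = -49.72417°, λ = -83.20867°
Δφ = -0.0243°,  Δλ = 0.0822°
a = sin²(Δφ/2) + cos φ₁ cos φ₂ sin²(Δλ/2) = 0.000000
c = 2·arcsin(√a) = 0.001020 rad = 0.0584°
d = R·c = 6371.01 × 0.001020 = 6.5 km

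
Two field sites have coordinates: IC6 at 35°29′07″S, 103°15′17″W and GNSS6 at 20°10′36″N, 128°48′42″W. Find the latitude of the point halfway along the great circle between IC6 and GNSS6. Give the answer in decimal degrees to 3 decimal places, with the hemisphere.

7.845°S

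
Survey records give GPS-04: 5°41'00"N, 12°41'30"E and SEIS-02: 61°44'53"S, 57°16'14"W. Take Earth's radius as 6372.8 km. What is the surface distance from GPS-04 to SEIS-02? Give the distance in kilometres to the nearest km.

9537 km

GPS-04: φ = +5.68333°, λ = +12.69167°
SEIS-02: φ = -61.74806°, λ = -57.27056°
Δφ = -67.4314°,  Δλ = -69.9622°
a = sin²(Δφ/2) + cos φ₁ cos φ₂ sin²(Δλ/2) = 0.462921
c = 2·arcsin(√a) = 1.496570 rad = 85.7472°
d = R·c = 6372.8 × 1.496570 = 9537.3 km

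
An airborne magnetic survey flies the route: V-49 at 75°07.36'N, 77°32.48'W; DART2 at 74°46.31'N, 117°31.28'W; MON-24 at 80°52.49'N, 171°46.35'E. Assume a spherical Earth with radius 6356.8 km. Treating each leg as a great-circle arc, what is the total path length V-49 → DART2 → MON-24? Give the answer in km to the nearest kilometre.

2782 km

V-49: φ = +75.12267°, λ = -77.54133°
DART2: φ = +74.77183°, λ = -117.52133°
MON-24: φ = +80.87483°, λ = +171.77250°
V-49→DART2: c = 0.177893 rad, d = 1130.83 km
DART2→MON-24: c = 0.259806 rad, d = 1651.53 km
Total = 1130.83 + 1651.53 = 2782.37 km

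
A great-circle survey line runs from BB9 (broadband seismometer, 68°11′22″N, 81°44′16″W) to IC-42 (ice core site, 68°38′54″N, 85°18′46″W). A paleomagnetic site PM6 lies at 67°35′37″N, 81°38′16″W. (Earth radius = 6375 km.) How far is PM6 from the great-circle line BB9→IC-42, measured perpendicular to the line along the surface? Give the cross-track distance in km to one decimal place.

BB9: φ = +68.18944°, λ = -81.73778°
IC-42: φ = +68.64833°, λ = -85.31278°
PM6: φ = +67.59361°, λ = -81.63778°
δ₁₃ = central angle BB9→PM6 = 0.010420 rad  (haversine)
θ₁₃ = bearing BB9→PM6 = 176.339°,  θ₁₂ = bearing BB9→IC-42 = 290.894°
dₓₜ = R·arcsin(sin δ₁₃ · sin(θ₁₃ − θ₁₂)) = 6375·arcsin(0.01042·sin(-114.555°)) = -60.420 km
|dₓₜ| = 60.420 km

60.4 km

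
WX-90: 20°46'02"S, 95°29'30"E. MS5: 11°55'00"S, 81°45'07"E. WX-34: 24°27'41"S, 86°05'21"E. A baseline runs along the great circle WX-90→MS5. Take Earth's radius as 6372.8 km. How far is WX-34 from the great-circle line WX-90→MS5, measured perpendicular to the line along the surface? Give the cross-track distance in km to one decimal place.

WX-90: φ = -20.76722°, λ = +95.49167°
MS5: φ = -11.91667°, λ = +81.75194°
WX-34: φ = -24.46139°, λ = +86.08917°
δ₁₃ = central angle WX-90→WX-34 = 0.164577 rad  (haversine)
θ₁₃ = bearing WX-90→WX-34 = 245.182°,  θ₁₂ = bearing WX-90→MS5 = 301.772°
dₓₜ = R·arcsin(sin δ₁₃ · sin(θ₁₃ − θ₁₂)) = 6372.8·arcsin(0.16384·sin(-56.589°)) = -874.288 km
|dₓₜ| = 874.288 km

874.3 km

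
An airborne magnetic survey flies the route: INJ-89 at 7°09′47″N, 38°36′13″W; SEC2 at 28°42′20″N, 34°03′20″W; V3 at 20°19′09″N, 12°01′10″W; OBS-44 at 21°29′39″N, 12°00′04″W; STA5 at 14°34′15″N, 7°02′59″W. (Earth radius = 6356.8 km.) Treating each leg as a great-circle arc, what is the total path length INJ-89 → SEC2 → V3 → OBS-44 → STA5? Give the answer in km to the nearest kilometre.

5902 km

INJ-89: φ = +7.16306°, λ = -38.60361°
SEC2: φ = +28.70556°, λ = -34.05556°
V3: φ = +20.31917°, λ = -12.01944°
OBS-44: φ = +21.49417°, λ = -12.00111°
STA5: φ = +14.57083°, λ = -7.04972°
INJ-89→SEC2: c = 0.383381 rad, d = 2437.08 km
SEC2→V3: c = 0.378500 rad, d = 2406.05 km
V3→OBS-44: c = 0.020510 rad, d = 130.38 km
OBS-44→STA5: c = 0.146090 rad, d = 928.67 km
Total = 2437.08 + 2406.05 + 130.38 + 928.67 = 5902.17 km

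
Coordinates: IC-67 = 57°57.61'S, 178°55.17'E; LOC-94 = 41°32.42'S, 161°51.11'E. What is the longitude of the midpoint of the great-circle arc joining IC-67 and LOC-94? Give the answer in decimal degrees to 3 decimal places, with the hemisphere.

168.921°E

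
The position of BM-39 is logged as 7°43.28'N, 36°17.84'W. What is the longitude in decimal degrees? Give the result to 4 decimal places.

36.2973°W

36° + 17.84′/60 = 36 + 0.29733 = 36.2973°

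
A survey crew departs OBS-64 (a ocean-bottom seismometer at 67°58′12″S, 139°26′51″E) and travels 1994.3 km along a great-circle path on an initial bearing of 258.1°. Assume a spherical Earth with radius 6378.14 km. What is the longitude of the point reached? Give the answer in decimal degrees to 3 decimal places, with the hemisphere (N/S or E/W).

OBS-64: φ = -67.97000°, λ = +139.44750°
δ = d/R = 1994.3/6378.14 = 0.312677 rad
φ₂ = arcsin(sin φ₁ cos δ + cos φ₁ sin δ cos θ)
   = arcsin(-0.92699·0.95151 + 0.37509·0.30761·-0.20620) = -64.93573°
λ₂ = λ₁ + atan2(sin θ sin δ cos φ₁, cos δ − sin φ₁ sin φ₂) = 94.17110°

94.171°E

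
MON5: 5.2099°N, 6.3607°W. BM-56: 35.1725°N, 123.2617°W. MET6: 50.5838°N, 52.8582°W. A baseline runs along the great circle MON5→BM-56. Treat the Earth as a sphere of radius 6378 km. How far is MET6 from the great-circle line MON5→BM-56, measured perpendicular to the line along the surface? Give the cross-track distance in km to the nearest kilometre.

1716 km

δ₁₃ = central angle MON5→MET6 = 1.040909 rad  (haversine)
θ₁₃ = bearing MON5→MET6 = 327.741°,  θ₁₂ = bearing MON5→BM-56 = 309.795°
dₓₜ = R·arcsin(sin δ₁₃ · sin(θ₁₃ − θ₁₂)) = 6378·arcsin(0.86286·sin(17.946°)) = 1716.304 km
|dₓₜ| = 1716.304 km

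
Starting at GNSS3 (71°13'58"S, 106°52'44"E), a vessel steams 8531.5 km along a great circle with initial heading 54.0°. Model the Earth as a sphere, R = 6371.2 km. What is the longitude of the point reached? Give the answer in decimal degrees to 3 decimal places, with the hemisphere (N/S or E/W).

GNSS3: φ = -71.23278°, λ = +106.87889°
δ = d/R = 8531.5/6371.2 = 1.339073 rad
φ₂ = arcsin(sin φ₁ cos δ + cos φ₁ sin δ cos θ)
   = arcsin(-0.94683·0.22966 + 0.32172·0.97327·0.58779) = -1.91376°
λ₂ = λ₁ + atan2(sin θ sin δ cos φ₁, cos δ − sin φ₁ sin φ₂) = 158.86235°

158.862°E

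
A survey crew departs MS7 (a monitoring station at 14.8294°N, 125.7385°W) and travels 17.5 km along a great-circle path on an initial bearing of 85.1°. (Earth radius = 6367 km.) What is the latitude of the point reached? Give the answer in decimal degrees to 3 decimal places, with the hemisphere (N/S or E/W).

δ = d/R = 17.5/6367 = 0.002749 rad
φ₂ = arcsin(sin φ₁ cos δ + cos φ₁ sin δ cos θ)
   = arcsin(0.25594·1.00000 + 0.96669·0.00275·0.08542) = 14.84279°
λ₂ = λ₁ + atan2(sin θ sin δ cos φ₁, cos δ − sin φ₁ sin φ₂) = -125.57618°

14.843°N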